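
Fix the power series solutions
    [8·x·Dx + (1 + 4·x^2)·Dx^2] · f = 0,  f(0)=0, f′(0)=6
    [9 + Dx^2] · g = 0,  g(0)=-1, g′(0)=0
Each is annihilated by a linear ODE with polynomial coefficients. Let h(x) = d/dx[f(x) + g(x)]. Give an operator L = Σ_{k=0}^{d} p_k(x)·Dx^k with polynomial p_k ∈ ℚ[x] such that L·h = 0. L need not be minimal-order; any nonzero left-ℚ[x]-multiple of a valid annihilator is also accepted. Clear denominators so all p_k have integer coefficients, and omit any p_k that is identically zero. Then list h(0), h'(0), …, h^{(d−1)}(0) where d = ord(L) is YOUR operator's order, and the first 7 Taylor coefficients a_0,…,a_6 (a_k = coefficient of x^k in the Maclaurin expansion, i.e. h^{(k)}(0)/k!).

L = (-2808·x + 19008·x^3 + 10368·x^5) + (9 + 1548·x^2 + 7344·x^4 + 5184·x^6)·Dx + (-312·x + 2112·x^3 + 1152·x^5)·Dx^2 + (1 + 172·x^2 + 816·x^4 + 576·x^6)·Dx^3  (order 3).
h: a_k = 6, 9, -24, -27/2, 96, 243/40, -384, …
ICs: h(0) = 6, h′(0) = 9, h′′(0) = -48.

f: a_k = 0, 6, 0, -8, 0, 96/5, 0, …
g: a_k = -1, 0, 9/2, 0, -27/8, 0, 81/80, …
Sum ⇒ L₀ = lclm(L_f,L_g) in ℚ(x)⟨Dx⟩.
Derive L from L₀ (diff closure).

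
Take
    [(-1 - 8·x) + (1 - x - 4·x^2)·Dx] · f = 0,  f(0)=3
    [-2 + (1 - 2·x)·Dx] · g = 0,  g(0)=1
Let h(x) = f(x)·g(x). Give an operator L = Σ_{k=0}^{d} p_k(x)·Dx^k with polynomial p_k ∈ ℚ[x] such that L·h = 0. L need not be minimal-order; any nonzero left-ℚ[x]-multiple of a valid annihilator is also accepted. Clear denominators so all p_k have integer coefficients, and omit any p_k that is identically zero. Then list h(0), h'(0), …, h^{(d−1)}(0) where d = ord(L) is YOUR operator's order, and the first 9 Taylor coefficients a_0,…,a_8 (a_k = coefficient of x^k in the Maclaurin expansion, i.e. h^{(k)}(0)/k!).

L = (-3 - 4·x + 24·x^2) + (1 - 3·x - 2·x^2 + 8·x^3)·Dx  (order 1).
h: a_k = 3, 9, 33, 93, 273, 741, 2025, 5373, 14241, …
ICs: h(0) = 3.

f: a_k = 3, 3, 15, 27, 87, 195, 543, 1323, 3495, …
g: a_k = 1, 2, 4, 8, 16, 32, 64, 128, 256, …
h₀=f·g: eliminate ⇒ L₀, order ≤ 1·1.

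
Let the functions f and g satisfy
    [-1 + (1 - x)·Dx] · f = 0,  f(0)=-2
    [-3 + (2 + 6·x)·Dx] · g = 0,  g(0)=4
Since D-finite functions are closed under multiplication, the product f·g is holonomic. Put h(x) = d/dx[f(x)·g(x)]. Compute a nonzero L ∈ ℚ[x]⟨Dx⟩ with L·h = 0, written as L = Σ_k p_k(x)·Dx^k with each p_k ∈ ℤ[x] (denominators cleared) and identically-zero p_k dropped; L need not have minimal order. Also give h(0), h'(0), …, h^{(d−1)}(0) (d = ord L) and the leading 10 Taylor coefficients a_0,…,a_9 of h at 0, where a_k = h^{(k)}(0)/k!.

L = (11 + 90·x + 27·x^2) + (-10 - 26·x + 18·x^2 + 18·x^3)·Dx  (order 1).
h: a_k = -20, -22, -147/2, 13/4, -8375/32, 25827/64, -384671/256, 1935421/512, -91822527/8192, 513690535/16384, …
ICs: h(0) = -20.

f: a_k = -2, -2, -2, -2, -2, -2, -2, -2, -2, -2, …
g: a_k = 4, 6, -9/2, 27/4, -405/32, 1701/64, -15309/256, 72171/512, -2814669/8192, 14073345/16384, …
Product ⇒ symmetric product L₀, ord ≤ 1.
Differentiate: ansatz ord ≤ ord L₀ ⇒ L.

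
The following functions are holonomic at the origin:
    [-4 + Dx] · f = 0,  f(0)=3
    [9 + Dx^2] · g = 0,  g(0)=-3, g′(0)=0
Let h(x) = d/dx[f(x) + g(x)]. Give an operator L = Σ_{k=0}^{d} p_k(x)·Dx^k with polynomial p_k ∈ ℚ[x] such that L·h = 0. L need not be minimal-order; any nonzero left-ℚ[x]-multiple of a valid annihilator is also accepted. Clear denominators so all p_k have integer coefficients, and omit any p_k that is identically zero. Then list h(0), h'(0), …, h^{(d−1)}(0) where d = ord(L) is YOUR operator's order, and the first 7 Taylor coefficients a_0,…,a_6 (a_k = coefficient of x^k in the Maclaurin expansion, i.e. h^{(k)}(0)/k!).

f: a_k = 3, 12, 24, 32, 32, 128/5, 256/15, …
g: a_k = -3, 0, 27/2, 0, -81/8, 0, 243/80, …
Sum ⇒ L₀ = lclm(L_f,L_g) in ℚ(x)⟨Dx⟩.
Derive L from L₀ (diff closure).
L = 36 - 9·Dx + 4·Dx^2 - Dx^3  (order 3).
h: a_k = 12, 75, 96, 175/2, 128, 965/8, 1024/15, …
ICs: h(0) = 12, h′(0) = 75, h′′(0) = 192.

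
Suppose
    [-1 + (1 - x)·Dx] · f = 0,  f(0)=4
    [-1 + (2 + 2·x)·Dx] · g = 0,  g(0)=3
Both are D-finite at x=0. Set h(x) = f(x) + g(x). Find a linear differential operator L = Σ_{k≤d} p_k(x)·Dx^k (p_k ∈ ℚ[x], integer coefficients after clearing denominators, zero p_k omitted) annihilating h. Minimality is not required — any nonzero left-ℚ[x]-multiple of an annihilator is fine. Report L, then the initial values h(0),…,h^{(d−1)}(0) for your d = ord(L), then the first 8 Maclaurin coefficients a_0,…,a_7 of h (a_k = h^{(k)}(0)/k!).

f: a_k = 4, 4, 4, 4, 4, 4, 4, 4, …
g: a_k = 3, 3/2, -3/8, 3/16, -15/128, 21/256, -63/1024, 99/2048, …
h₀=f+g: left-lcm gives L₀, ord ≤ 2.
L = (-5 - 3·x) + (9 + 14·x + 9·x^2)·Dx + (-2 - 6·x + 2·x^2 + 6·x^3)·Dx^2  (order 2).
h: a_k = 7, 11/2, 29/8, 67/16, 497/128, 1045/256, 4033/1024, 8291/2048, …
ICs: h(0) = 7, h′(0) = 11/2.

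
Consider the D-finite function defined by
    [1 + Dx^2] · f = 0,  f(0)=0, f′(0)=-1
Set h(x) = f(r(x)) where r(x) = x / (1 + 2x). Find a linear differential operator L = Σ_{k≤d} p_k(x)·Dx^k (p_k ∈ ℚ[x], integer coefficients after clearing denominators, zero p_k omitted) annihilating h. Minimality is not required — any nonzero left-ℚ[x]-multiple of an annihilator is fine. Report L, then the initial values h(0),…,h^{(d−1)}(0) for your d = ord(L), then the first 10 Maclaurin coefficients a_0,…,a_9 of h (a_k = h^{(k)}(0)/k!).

L = 1 + (4 + 24·x + 48·x^2 + 32·x^3)·Dx + (1 + 8·x + 24·x^2 + 32·x^3 + 16·x^4)·Dx^2  (order 2).
h: a_k = 0, -1, 2, -23/6, 7, -1441/120, 75/4, -123479/5040, 6599/360, 12104063/362880, …
ICs: h(0) = 0, h′(0) = -1.

f: a_k = 0, -1, 0, 1/6, 0, -1/120, 0, 1/5040, 0, -1/362880, …
L₀ from L_f via x↦r, Dx↦r'^{-1}Dx.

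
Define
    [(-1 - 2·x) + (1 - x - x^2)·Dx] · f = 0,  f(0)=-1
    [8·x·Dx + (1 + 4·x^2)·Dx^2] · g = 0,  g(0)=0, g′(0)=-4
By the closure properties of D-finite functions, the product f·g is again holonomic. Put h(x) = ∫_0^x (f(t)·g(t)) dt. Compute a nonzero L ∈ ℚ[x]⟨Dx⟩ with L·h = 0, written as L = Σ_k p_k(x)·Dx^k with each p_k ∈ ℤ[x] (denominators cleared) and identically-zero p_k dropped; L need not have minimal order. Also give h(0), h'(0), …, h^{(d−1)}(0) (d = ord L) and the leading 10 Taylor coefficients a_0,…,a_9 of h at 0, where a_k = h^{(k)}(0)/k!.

L = (2 + 8·x + 24·x^2)·Dx + (2 - 4·x + 16·x^2 + 24·x^3)·Dx^2 + (-1 + x - 3·x^2 + 4·x^3 + 4·x^4)·Dx^3  (order 3).
h: a_k = 0, 0, 2, 4/3, 2/3, 4/3, 166/45, 144/35, 377/210, 4532/945, …
ICs: h(0) = 0, h′(0) = 0, h′′(0) = 4.

f: a_k = -1, -1, -2, -3, -5, -8, -13, -21, -34, -55, …
g: a_k = 0, -4, 0, 16/3, 0, -64/5, 0, 256/7, 0, -1024/9, …
L₀ := L_f ⊗_s L_g (sym. prod.), ord ≤ 2.
Integrate: L := L₀·Dx.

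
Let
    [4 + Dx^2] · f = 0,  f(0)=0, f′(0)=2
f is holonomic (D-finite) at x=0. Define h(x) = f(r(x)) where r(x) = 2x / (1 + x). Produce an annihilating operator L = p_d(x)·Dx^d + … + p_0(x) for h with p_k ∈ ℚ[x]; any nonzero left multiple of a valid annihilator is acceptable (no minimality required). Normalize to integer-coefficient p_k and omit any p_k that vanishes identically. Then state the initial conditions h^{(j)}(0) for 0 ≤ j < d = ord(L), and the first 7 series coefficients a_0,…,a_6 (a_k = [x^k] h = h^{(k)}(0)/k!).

f: a_k = 0, 2, 0, -4/3, 0, 4/15, 0, …
f∘r: x↦r, Dx↦Dx/r' in L_f ⇒ L₀.
L = 16 + (2 + 6·x + 6·x^2 + 2·x^3)·Dx + (1 + 4·x + 6·x^2 + 4·x^3 + x^4)·Dx^2  (order 2).
h: a_k = 0, 4, -4, -20/3, 28, -772/15, 60, …
ICs: h(0) = 0, h′(0) = 4.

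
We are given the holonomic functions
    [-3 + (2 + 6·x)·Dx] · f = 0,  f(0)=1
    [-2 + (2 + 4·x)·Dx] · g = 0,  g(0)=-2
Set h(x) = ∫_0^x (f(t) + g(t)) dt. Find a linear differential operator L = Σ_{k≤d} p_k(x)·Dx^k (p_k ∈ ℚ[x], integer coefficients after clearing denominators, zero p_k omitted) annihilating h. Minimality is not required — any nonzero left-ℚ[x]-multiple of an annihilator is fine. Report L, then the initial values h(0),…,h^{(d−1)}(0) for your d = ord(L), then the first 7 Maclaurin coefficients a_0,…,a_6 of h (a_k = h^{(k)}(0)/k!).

f: a_k = 1, 3/2, -9/8, 27/16, -405/128, 1701/256, -15309/1024, …
g: a_k = -2, -2, 1, -1, 5/4, -7/4, 21/8, …
Weyl lclm of L_f,L_g ⇒ L₀ (ord ≤ 2).
∫: right-multiply L₀ by Dx.
L = -3·Dx + (5 + 12·x)·Dx^2 + (2 + 10·x + 12·x^2)·Dx^3  (order 3).
h: a_k = 0, -1, -1/4, -1/24, 11/64, -49/128, 1253/1536, …
ICs: h(0) = 0, h′(0) = -1, h′′(0) = -1/2.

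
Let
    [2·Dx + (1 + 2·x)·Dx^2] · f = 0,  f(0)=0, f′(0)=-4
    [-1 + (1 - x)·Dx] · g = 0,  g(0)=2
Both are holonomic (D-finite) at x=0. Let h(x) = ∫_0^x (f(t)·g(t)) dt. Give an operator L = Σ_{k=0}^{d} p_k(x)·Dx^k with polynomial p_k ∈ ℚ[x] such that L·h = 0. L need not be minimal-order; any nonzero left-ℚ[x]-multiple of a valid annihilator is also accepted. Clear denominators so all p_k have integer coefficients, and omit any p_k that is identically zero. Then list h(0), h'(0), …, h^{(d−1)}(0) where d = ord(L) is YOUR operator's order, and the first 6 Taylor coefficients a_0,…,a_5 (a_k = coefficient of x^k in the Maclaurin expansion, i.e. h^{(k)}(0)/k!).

L = 2·Dx + 6·x·Dx^2 + (-1 - x + 2·x^2)·Dx^3  (order 3).
h: a_k = 0, 0, -4, 0, -8/3, 16/15, …
ICs: h(0) = 0, h′(0) = 0, h′′(0) = -8.

f: a_k = 0, -4, 4, -16/3, 8, -64/5, …
g: a_k = 2, 2, 2, 2, 2, 2, …
h₀=f·g: eliminate ⇒ L₀, order ≤ 2·1.
h=∫₀ˣh₀: take L = L₀·Dx.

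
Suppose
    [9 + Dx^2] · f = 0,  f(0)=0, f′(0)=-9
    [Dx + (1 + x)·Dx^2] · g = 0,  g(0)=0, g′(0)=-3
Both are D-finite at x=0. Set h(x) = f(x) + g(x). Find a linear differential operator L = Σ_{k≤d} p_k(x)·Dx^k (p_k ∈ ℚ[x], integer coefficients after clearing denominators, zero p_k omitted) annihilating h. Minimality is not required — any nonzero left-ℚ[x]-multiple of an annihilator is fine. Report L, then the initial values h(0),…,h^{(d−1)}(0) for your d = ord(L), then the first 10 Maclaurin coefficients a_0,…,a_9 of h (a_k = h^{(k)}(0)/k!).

L = (135 + 162·x + 81·x^2)·Dx + (99 + 261·x + 243·x^2 + 81·x^3)·Dx^2 + (15 + 18·x + 9·x^2)·Dx^3 + (11 + 29·x + 27·x^2 + 9·x^3)·Dx^4  (order 4).
h: a_k = 0, -12, 3/2, 25/2, 3/4, -267/40, 1/2, 489/560, 3/8, -6667/13440, …
ICs: h(0) = 0, h′(0) = -12, h′′(0) = 3, h′′′(0) = 75.

f: a_k = 0, -9, 0, 27/2, 0, -243/40, 0, 729/560, 0, -729/4480, …
g: a_k = 0, -3, 3/2, -1, 3/4, -3/5, 1/2, -3/7, 3/8, -1/3, …
Weyl lclm of L_f,L_g ⇒ L₀ (ord ≤ 4).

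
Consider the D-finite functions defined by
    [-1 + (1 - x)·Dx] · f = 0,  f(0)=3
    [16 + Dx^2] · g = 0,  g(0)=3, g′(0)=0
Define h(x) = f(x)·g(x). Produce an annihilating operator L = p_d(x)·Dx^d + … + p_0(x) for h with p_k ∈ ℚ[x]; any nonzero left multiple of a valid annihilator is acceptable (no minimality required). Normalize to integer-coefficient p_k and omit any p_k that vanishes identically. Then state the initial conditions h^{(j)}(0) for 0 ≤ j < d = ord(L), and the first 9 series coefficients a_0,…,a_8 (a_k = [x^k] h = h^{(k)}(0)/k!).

f: a_k = 3, 3, 3, 3, 3, 3, 3, 3, 3, …
g: a_k = 3, 0, -24, 0, 32, 0, -256/15, 0, 512/105, …
f·g: L₀ = L_f ⊗_s L_g, ord ≤ 1·2.
L = (-16 + 16·x) + 2·Dx + (-1 + x)·Dx^2  (order 2).
h: a_k = 9, 9, -63, -63, 33, 33, -91/5, -91/5, -25/7, …
ICs: h(0) = 9, h′(0) = 9.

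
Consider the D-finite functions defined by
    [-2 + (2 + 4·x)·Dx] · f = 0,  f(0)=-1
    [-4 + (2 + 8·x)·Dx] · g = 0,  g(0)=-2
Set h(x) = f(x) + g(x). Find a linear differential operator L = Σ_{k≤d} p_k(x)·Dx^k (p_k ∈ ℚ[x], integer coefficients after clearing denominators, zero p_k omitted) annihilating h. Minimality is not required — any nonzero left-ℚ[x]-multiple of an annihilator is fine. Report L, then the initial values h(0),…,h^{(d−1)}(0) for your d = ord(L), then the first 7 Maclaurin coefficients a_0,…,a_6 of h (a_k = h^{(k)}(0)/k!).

L = -2 + (3 + 8·x)·Dx + (1 + 6·x + 8·x^2)·Dx^2  (order 2).
h: a_k = -3, -5, 9/2, -17/2, 165/8, -455/8, 2709/16, …
ICs: h(0) = -3, h′(0) = -5.

f: a_k = -1, -1, 1/2, -1/2, 5/8, -7/8, 21/16, …
g: a_k = -2, -4, 4, -8, 20, -56, 168, …
h₀=f+g: left-lcm gives L₀, ord ≤ 2.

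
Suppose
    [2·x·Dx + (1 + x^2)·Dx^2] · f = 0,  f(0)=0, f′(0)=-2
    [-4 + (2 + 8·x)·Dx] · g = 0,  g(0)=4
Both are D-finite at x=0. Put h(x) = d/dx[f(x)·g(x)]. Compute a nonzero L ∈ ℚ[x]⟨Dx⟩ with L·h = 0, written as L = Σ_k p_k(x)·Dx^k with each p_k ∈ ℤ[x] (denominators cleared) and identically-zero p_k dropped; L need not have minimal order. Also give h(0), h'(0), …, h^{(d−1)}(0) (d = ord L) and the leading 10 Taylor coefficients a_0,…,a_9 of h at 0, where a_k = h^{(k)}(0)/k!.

f: a_k = 0, -2, 0, 2/3, 0, -2/5, 0, 2/7, 0, -2/9, …
g: a_k = 4, 8, -8, 16, -40, 112, -336, 1056, -3432, 11440, …
f·g: L₀ = L_f ⊗_s L_g, ord ≤ 2·1.
Differentiate: ansatz ord ≤ ord L₀ ⇒ L.
L = (-10 + 40·x + 98·x^2 - 24·x^3 - 12·x^4) + (13 + 66·x + 117·x^2 + 226·x^3 - 84·x^4 - 48·x^5)·Dx + (3 + 23·x + 42·x^2 - x^3 + 23·x^4 - 24·x^5 - 16·x^6)·Dx^2  (order 2).
h: a_k = -8, -32, 56, -320/3, 1096/3, -6496/5, 68216/15, -1714816/105, 419128/7, -13997344/63, …
ICs: h(0) = -8, h′(0) = -32.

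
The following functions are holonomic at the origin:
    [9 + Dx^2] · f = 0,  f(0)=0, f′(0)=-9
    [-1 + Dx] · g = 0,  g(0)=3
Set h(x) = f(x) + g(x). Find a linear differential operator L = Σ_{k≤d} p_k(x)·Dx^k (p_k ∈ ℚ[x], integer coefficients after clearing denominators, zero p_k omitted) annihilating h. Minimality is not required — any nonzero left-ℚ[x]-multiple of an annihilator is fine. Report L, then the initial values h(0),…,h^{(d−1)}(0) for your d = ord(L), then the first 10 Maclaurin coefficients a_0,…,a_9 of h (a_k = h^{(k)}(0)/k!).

f: a_k = 0, -9, 0, 27/2, 0, -243/40, 0, 729/560, 0, -729/4480, …
g: a_k = 3, 3, 3/2, 1/2, 1/8, 1/40, 1/240, 1/1680, 1/13440, 1/120960, …
Weyl lclm of L_f,L_g ⇒ L₀ (ord ≤ 3).
L = -9 + 9·Dx - Dx^2 + Dx^3  (order 3).
h: a_k = 3, -6, 3/2, 14, 1/8, -121/20, 1/240, 547/420, 1/13440, -9841/60480, …
ICs: h(0) = 3, h′(0) = -6, h′′(0) = 3.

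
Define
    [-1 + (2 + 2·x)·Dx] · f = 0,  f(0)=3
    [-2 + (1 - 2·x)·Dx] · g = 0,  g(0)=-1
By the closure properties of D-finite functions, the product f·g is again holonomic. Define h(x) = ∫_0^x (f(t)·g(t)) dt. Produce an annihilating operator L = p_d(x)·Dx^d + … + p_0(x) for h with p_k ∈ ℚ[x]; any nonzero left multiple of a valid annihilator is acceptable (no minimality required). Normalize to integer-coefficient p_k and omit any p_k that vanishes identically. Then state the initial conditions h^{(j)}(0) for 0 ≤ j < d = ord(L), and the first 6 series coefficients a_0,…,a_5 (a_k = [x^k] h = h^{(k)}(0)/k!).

f: a_k = 3, 3/2, -3/8, 3/16, -15/128, 21/256, …
g: a_k = -1, -2, -4, -8, -16, -32, …
h₀=f·g: eliminate ⇒ L₀, order ≤ 1·1.
∫: right-multiply L₀ by Dx.
L = (5 + 2·x)·Dx + (-2 + 2·x + 4·x^2)·Dx^2  (order 2).
h: a_k = 0, -3, -15/4, -39/8, -471/64, -7521/640, …
ICs: h(0) = 0, h′(0) = -3.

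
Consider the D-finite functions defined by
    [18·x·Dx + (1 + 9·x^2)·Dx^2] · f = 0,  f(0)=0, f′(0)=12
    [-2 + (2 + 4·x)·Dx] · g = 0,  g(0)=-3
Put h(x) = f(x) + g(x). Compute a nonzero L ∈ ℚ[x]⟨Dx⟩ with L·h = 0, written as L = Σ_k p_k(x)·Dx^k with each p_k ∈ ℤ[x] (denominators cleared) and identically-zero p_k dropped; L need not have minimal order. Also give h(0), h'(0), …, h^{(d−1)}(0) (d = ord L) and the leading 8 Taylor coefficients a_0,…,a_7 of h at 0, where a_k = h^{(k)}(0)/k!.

L = (-36 - 180·x + 972·x^2 + 972·x^3)·Dx + (-42 - 144·x + 720·x^2 + 3888·x^3 + 3402·x^4)·Dx^2 + (-2 + 32·x + 108·x^2 + 396·x^3 + 1134·x^4 + 972·x^5)·Dx^3  (order 3).
h: a_k = -3, 9, 3/2, -75/2, 15/8, 7671/40, 63/16, -140661/112, …
ICs: h(0) = -3, h′(0) = 9, h′′(0) = 3.

f: a_k = 0, 12, 0, -36, 0, 972/5, 0, -8748/7, …
g: a_k = -3, -3, 3/2, -3/2, 15/8, -21/8, 63/16, -99/16, …
Sum ⇒ L₀ = lclm(L_f,L_g) in ℚ(x)⟨Dx⟩.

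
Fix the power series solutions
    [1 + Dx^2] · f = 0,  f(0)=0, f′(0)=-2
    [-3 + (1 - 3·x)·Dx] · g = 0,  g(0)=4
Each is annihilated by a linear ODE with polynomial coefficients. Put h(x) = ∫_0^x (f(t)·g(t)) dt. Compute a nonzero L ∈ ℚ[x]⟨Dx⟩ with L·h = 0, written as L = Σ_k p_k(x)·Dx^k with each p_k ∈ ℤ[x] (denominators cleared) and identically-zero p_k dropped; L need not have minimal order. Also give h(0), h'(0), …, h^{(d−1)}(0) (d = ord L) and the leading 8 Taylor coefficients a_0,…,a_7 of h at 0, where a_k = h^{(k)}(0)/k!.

f: a_k = 0, -2, 0, 1/3, 0, -1/60, 0, 1/2520, …
g: a_k = 4, 12, 36, 108, 324, 972, 2916, 8748, …
L₀ := L_f ⊗_s L_g (sym. prod.), ord ≤ 2.
∫: right-multiply L₀ by Dx.
L = (-1 + 3·x)·Dx + 6·Dx^2 + (-1 + 3·x)·Dx^3  (order 3).
h: a_k = 0, 0, -4, -8, -53/3, -212/5, -9541/90, -1363/5, …
ICs: h(0) = 0, h′(0) = 0, h′′(0) = -8.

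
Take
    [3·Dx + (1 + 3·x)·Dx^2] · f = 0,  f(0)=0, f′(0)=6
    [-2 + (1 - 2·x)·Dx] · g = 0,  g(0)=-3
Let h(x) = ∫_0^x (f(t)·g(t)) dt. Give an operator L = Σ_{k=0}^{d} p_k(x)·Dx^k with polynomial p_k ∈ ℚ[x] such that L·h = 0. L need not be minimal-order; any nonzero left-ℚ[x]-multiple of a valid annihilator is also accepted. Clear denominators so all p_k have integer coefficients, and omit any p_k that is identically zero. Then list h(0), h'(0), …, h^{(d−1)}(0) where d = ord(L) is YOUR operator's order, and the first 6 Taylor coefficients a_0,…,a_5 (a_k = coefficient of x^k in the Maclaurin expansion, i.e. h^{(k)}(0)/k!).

L = 6·Dx + (1 + 18·x)·Dx^2 + (-1 - x + 6·x^2)·Dx^3  (order 3).
h: a_k = 0, 0, -9, -3, -18, -9/2, …
ICs: h(0) = 0, h′(0) = 0, h′′(0) = -18.

f: a_k = 0, 6, -9, 18, -81/2, 486/5, …
g: a_k = -3, -6, -12, -24, -48, -96, …
h₀=f·g: eliminate ⇒ L₀, order ≤ 2·1.
h=∫₀ˣh₀: take L = L₀·Dx.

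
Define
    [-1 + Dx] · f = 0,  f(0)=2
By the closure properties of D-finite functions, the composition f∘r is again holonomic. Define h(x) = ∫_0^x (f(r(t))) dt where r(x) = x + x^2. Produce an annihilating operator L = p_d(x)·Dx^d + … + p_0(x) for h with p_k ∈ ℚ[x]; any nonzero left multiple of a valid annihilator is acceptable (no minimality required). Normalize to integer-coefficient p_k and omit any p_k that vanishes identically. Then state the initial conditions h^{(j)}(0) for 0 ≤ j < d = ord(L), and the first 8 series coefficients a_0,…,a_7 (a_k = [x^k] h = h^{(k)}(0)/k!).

f: a_k = 2, 2, 1, 1/3, 1/12, 1/60, 1/360, 1/2520, …
h₀=f(r): pull back L_f along r ⇒ L₀.
Integrate: L := L₀·Dx.
L = (-1 - 2·x)·Dx + Dx^2  (order 2).
h: a_k = 0, 2, 1, 1, 7/12, 5/12, 9/40, 331/2520, …
ICs: h(0) = 0, h′(0) = 2.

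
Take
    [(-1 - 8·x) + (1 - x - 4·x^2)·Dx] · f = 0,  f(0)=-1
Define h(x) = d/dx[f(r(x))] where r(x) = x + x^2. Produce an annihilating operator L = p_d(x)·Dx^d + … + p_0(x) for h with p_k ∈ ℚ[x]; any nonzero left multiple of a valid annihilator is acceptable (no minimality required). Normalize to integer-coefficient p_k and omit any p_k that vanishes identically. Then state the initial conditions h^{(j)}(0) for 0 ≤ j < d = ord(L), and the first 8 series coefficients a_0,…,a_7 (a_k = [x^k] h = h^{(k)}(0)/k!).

L = (12 + 78·x + 246·x^2 + 656·x^3 + 1128·x^4 + 960·x^5 + 320·x^6) + (-1 - 9·x - 9·x^2 + 66·x^3 + 220·x^4 + 312·x^5 + 224·x^6 + 64·x^7)·Dx  (order 1).
h: a_k = -1, -12, -57, -244, -1040, -4134, -16051, -61168, …
ICs: h(0) = -1.

f: a_k = -1, -1, -5, -9, -29, -65, -181, -441, …
L₀ from L_f via x↦r, Dx↦r'^{-1}Dx.
h=h₀': d/dx-closure on L₀ ⇒ L.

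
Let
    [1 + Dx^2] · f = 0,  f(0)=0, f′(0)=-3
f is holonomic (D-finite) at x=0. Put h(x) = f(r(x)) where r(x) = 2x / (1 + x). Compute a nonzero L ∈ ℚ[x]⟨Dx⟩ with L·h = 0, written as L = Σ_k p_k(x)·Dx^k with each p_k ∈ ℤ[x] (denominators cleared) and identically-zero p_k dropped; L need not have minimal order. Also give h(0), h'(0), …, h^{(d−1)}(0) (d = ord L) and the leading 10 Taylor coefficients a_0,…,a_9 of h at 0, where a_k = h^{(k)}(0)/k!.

L = 4 + (2 + 6·x + 6·x^2 + 2·x^3)·Dx + (1 + 4·x + 6·x^2 + 4·x^3 + x^4)·Dx^2  (order 2).
h: a_k = 0, -6, 6, -2, -6, 86/5, -30, 4418/105, -758/15, 49262/945, …
ICs: h(0) = 0, h′(0) = -6.

f: a_k = 0, -3, 0, 1/2, 0, -1/40, 0, 1/1680, 0, -1/120960, …
Substitute x→r, Dx→(1/r')Dx; clear ⇒ L₀.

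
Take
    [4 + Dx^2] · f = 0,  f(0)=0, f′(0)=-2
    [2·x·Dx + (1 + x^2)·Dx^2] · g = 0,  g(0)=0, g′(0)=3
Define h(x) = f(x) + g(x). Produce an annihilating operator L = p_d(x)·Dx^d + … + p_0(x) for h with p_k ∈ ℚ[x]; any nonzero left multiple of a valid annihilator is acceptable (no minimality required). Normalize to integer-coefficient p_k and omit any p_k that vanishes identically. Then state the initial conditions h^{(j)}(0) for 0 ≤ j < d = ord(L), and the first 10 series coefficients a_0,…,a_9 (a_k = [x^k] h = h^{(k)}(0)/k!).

L = (-32·x + 80·x^3 + 16·x^5)·Dx + (4 + 32·x^2 + 36·x^4 + 8·x^6)·Dx^2 + (-8·x + 20·x^3 + 4·x^5)·Dx^3 + (1 + 8·x^2 + 9·x^4 + 2·x^6)·Dx^4  (order 4).
h: a_k = 0, 1, 0, 1/3, 0, 1/3, 0, -127/315, 0, 941/2835, …
ICs: h(0) = 0, h′(0) = 1, h′′(0) = 0, h′′′(0) = 2.

f: a_k = 0, -2, 0, 4/3, 0, -4/15, 0, 8/315, 0, -4/2835, …
g: a_k = 0, 3, 0, -1, 0, 3/5, 0, -3/7, 0, 1/3, …
h₀=f+g: left-lcm gives L₀, ord ≤ 4.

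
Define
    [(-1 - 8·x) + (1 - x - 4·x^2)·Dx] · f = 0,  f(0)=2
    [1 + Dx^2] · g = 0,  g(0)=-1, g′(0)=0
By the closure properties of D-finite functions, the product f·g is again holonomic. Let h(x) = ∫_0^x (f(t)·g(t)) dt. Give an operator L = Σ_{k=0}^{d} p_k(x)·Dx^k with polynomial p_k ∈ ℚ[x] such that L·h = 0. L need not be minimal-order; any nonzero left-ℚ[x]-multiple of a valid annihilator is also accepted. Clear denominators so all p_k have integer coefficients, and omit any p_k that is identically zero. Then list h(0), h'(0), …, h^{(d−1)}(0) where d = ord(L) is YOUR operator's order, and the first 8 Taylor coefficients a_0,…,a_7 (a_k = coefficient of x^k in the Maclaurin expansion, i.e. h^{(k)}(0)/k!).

L = (7 + x + 4·x^2)·Dx + (2 + 16·x)·Dx^2 + (-1 + x + 4·x^2)·Dx^3  (order 3).
h: a_k = 0, -2, -1, -3, -17/4, -637/60, -1453/72, -17147/360, …
ICs: h(0) = 0, h′(0) = -2, h′′(0) = -2.

f: a_k = 2, 2, 10, 18, 58, 130, 362, 882, …
g: a_k = -1, 0, 1/2, 0, -1/24, 0, 1/720, 0, …
h₀=f·g: eliminate ⇒ L₀, order ≤ 1·2.
h=∫₀ˣh₀: take L = L₀·Dx.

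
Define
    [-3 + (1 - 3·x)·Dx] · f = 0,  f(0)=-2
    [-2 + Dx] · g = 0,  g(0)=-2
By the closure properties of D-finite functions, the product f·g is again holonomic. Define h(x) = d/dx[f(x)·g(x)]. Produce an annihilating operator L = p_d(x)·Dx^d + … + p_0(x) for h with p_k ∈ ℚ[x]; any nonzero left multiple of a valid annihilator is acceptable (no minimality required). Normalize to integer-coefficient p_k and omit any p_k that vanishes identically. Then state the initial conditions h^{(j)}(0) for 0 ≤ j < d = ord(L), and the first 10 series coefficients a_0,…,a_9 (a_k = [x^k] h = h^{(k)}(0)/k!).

f: a_k = -2, -6, -18, -54, -162, -486, -1458, -4374, -13122, -39366, …
g: a_k = -2, -4, -4, -8/3, -4/3, -8/15, -8/45, -16/315, -4/315, -8/2835, …
Product ⇒ symmetric product L₀, ord ≤ 1.
Differentiate: ansatz ord ≤ ord L₀ ⇒ L.
L = (34 - 60·x + 36·x^2) + (-5 + 21·x - 18·x^2)·Dx  (order 1).
h: a_k = 20, 136, 628, 7568/3, 28396/3, 102232/3, 5367212/45, 128813152/315, 434744404/315, 13042332152/2835, …
ICs: h(0) = 20.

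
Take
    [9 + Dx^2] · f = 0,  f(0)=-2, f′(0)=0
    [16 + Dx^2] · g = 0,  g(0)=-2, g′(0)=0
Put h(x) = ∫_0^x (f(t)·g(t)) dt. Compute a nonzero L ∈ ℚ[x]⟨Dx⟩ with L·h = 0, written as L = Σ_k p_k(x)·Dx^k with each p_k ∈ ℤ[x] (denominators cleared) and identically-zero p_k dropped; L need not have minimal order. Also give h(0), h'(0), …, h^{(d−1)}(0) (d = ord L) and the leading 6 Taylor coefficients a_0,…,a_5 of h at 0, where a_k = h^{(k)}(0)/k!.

f: a_k = -2, 0, 9, 0, -27/4, 0, …
g: a_k = -2, 0, 16, 0, -64/3, 0, …
L₀ := L_f ⊗_s L_g (sym. prod.), ord ≤ 4.
h=∫h₀ ⇒ L = L₀·Dx.
L = 49·Dx + 50·Dx^3 + Dx^5  (order 5).
h: a_k = 0, 4, 0, -50/3, 0, 1201/30, …
ICs: h(0) = 0, h′(0) = 4, h′′(0) = 0, h′′′(0) = -100, h′′′′(0) = 0.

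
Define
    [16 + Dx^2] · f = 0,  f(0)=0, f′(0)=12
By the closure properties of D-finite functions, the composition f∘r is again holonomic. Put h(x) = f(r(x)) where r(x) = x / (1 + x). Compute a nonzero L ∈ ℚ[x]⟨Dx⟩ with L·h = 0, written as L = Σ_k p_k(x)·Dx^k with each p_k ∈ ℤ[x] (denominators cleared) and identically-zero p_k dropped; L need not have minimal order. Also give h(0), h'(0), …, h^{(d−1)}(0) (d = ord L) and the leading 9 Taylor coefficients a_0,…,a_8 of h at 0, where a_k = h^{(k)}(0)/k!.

f: a_k = 0, 12, 0, -32, 0, 128/5, 0, -1024/105, 0, …
f∘r: x↦r, Dx↦Dx/r' in L_f ⇒ L₀.
L = 16 + (2 + 6·x + 6·x^2 + 2·x^3)·Dx + (1 + 4·x + 6·x^2 + 4·x^3 + x^4)·Dx^2  (order 2).
h: a_k = 0, 12, -12, -20, 84, -772/5, 180, -9844/105, -2516/15, …
ICs: h(0) = 0, h′(0) = 12.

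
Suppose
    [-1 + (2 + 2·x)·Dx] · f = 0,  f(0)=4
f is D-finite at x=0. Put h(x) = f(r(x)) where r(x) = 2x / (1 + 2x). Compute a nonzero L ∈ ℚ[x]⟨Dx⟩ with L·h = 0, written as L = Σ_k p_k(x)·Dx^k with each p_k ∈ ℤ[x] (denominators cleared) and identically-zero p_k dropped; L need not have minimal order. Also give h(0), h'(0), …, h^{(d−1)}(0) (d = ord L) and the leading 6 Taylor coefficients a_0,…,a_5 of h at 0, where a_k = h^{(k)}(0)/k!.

L = -1 + (1 + 6·x + 8·x^2)·Dx  (order 1).
h: a_k = 4, 4, -10, 26, -141/2, 399/2, …
ICs: h(0) = 4.

f: a_k = 4, 2, -1/2, 1/4, -5/32, 7/64, …
f∘r: x↦r, Dx↦Dx/r' in L_f ⇒ L₀.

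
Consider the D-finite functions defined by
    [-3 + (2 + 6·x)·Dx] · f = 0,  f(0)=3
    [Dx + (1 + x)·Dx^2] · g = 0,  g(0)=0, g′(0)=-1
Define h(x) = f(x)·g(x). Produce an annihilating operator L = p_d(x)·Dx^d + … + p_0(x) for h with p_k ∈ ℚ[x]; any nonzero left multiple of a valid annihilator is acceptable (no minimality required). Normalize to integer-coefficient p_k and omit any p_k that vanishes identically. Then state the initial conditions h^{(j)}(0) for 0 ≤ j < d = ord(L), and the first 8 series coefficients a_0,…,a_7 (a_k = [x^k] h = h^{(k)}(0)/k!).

L = (21 + 9·x) + (-8 - 24·x)·Dx + (4 + 28·x + 60·x^2 + 36·x^3)·Dx^2  (order 2).
h: a_k = 0, -3, -3, 37/8, -15/2, 8751/640, -17671/640, 2159127/35840, …
ICs: h(0) = 0, h′(0) = -3.

f: a_k = 3, 9/2, -27/8, 81/16, -1215/128, 5103/256, -45927/1024, 216513/2048, …
g: a_k = 0, -1, 1/2, -1/3, 1/4, -1/5, 1/6, -1/7, …
Sym-product of L_f,L_g gives L₀ (≤ ord 2).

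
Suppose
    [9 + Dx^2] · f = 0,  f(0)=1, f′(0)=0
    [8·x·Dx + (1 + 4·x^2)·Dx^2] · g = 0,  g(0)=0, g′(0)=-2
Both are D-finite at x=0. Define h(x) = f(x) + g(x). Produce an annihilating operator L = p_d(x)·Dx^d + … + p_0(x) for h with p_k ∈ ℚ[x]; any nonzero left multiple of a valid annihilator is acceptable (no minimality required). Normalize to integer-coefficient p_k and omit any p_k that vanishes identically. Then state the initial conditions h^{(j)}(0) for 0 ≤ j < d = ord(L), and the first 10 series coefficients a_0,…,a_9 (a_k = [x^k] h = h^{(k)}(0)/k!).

L = (-2808·x + 19008·x^3 + 10368·x^5)·Dx + (9 + 1548·x^2 + 7344·x^4 + 5184·x^6)·Dx^2 + (-312·x + 2112·x^3 + 1152·x^5)·Dx^3 + (1 + 172·x^2 + 816·x^4 + 576·x^6)·Dx^4  (order 4).
h: a_k = 1, -2, -9/2, 8/3, 27/8, -32/5, -81/80, 128/7, 729/4480, -512/9, …
ICs: h(0) = 1, h′(0) = -2, h′′(0) = -9, h′′′(0) = 16.

f: a_k = 1, 0, -9/2, 0, 27/8, 0, -81/80, 0, 729/4480, 0, …
g: a_k = 0, -2, 0, 8/3, 0, -32/5, 0, 128/7, 0, -512/9, …
h₀=f+g: left-lcm gives L₀, ord ≤ 4.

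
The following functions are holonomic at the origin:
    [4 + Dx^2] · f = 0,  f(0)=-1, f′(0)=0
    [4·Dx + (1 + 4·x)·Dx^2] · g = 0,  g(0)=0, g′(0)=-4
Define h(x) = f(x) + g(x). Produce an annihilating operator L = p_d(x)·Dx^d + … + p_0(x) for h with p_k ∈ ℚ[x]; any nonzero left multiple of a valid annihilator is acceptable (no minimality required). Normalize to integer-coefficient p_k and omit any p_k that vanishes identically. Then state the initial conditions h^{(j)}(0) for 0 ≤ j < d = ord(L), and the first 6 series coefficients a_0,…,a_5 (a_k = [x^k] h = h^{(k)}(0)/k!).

f: a_k = -1, 0, 2, 0, -2/3, 0, …
g: a_k = 0, -4, 8, -64/3, 64, -1024/5, …
Sum ⇒ L₀ = lclm(L_f,L_g) in ℚ(x)⟨Dx⟩.
L = (400 + 128·x + 256·x^2)·Dx + (36 + 176·x + 192·x^2 + 256·x^3)·Dx^2 + (100 + 32·x + 64·x^2)·Dx^3 + (9 + 44·x + 48·x^2 + 64·x^3)·Dx^4  (order 4).
h: a_k = -1, -4, 10, -64/3, 190/3, -1024/5, …
ICs: h(0) = -1, h′(0) = -4, h′′(0) = 20, h′′′(0) = -128.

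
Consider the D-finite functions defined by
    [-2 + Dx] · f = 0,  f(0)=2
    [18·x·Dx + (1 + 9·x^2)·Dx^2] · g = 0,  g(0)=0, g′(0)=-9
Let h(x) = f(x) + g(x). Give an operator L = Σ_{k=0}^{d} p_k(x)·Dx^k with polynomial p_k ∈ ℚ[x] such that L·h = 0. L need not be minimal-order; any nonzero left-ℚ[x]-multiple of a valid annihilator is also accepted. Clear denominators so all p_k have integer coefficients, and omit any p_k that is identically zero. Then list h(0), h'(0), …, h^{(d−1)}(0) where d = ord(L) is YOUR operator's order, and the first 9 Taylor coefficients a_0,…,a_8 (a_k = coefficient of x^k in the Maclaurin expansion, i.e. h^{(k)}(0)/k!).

f: a_k = 2, 4, 4, 8/3, 4/3, 8/15, 8/45, 16/315, 4/315, …
g: a_k = 0, -9, 0, 27, 0, -729/5, 0, 6561/7, 0, …
f+g: L₀ = lclm(L_f,L_g), ord ≤ 1+2.
L = (18 - 36·x - 486·x^2 - 324·x^3)·Dx + (-11 + 207·x^2 - 162·x^4)·Dx^2 + (1 + 9·x + 18·x^2 + 81·x^3 + 81·x^4)·Dx^3  (order 3).
h: a_k = 2, -5, 4, 89/3, 4/3, -2179/15, 8/45, 295261/315, 4/315, …
ICs: h(0) = 2, h′(0) = -5, h′′(0) = 8.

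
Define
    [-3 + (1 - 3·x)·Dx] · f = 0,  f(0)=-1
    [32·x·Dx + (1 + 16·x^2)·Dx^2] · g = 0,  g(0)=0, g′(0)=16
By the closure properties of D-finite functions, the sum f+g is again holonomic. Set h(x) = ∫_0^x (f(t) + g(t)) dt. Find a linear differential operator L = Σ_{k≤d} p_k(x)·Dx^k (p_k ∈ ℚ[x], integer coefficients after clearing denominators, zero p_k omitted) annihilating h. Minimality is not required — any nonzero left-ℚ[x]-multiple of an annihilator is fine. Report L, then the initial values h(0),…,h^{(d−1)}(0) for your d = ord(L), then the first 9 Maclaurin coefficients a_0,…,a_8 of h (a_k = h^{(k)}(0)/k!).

f: a_k = -1, -3, -9, -27, -81, -243, -729, -2187, -6561, …
g: a_k = 0, 16, 0, -256/3, 0, 4096/5, 0, -65536/7, 0, …
h₀=f+g: left-lcm gives L₀, ord ≤ 3.
Integrate: L := L₀·Dx.
L = (-96 + 1152·x + 4608·x^2)·Dx^2 + (43 - 96·x + 240·x^2 + 4608·x^3)·Dx^3 + (-3 - 7·x - 112·x^3 + 768·x^4)·Dx^4  (order 4).
h: a_k = 0, -1, 13/2, -3, -337/12, -81/5, 2881/30, -729/7, -80845/56, …
ICs: h(0) = 0, h′(0) = -1, h′′(0) = 13, h′′′(0) = -18.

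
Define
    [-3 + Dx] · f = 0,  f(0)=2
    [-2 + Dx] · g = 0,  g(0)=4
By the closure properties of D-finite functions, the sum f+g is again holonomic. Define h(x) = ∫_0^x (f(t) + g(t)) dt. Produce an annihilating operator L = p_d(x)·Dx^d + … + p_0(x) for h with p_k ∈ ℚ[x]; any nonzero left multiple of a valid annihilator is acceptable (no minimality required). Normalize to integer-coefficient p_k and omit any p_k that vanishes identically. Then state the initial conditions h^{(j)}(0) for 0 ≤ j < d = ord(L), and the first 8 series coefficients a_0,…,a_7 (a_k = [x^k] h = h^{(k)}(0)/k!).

L = 6·Dx - 5·Dx^2 + Dx^3  (order 3).
h: a_k = 0, 6, 7, 17/3, 43/12, 113/60, 307/360, 857/2520, …
ICs: h(0) = 0, h′(0) = 6, h′′(0) = 14.

f: a_k = 2, 6, 9, 9, 27/4, 81/20, 81/40, 243/280, …
g: a_k = 4, 8, 8, 16/3, 8/3, 16/15, 16/45, 32/315, …
L₀ := lclm(L_f,L_g); ord L₀ ≤ 1+1.
Integrate: L := L₀·Dx.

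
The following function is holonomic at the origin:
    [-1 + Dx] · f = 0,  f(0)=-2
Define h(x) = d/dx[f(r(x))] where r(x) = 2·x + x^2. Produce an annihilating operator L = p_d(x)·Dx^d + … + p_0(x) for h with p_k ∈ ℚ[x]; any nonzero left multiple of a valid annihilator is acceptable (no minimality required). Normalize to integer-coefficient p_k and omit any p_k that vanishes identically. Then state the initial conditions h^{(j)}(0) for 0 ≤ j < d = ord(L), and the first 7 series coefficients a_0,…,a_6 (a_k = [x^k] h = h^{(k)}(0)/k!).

f: a_k = -2, -2, -1, -1/3, -1/12, -1/60, -1/360, …
Substitute x→r, Dx→(1/r')Dx; clear ⇒ L₀.
h₀' ⇒ L via d/dx closure of L₀.
L = (3 + 4·x + 2·x^2) + (-1 - x)·Dx  (order 1).
h: a_k = -4, -12, -20, -76/3, -26, -346/15, -814/45, …
ICs: h(0) = -4.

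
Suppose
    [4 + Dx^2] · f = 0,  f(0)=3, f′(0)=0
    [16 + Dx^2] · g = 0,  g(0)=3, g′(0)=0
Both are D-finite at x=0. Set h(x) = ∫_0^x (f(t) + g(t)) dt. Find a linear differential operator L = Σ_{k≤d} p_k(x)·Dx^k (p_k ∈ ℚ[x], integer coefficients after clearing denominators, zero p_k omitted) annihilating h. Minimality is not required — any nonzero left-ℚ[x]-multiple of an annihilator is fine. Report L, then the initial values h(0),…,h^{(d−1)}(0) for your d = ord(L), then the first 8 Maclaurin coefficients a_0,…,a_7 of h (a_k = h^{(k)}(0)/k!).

L = 64·Dx + 20·Dx^3 + Dx^5  (order 5).
h: a_k = 0, 6, 0, -10, 0, 34/5, 0, -52/21, …
ICs: h(0) = 0, h′(0) = 6, h′′(0) = 0, h′′′(0) = -60, h′′′′(0) = 0.

f: a_k = 3, 0, -6, 0, 2, 0, -4/15, 0, …
g: a_k = 3, 0, -24, 0, 32, 0, -256/15, 0, …
h₀=f+g: left-lcm gives L₀, ord ≤ 4.
Integrate: L := L₀·Dx.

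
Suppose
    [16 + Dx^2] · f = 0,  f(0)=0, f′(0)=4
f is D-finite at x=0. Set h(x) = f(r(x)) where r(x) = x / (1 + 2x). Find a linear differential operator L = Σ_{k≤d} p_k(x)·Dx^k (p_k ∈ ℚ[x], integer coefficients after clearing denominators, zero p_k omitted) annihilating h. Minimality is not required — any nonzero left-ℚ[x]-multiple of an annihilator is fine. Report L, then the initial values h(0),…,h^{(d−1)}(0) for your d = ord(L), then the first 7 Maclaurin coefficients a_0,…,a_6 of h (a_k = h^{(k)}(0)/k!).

f: a_k = 0, 4, 0, -32/3, 0, 128/15, 0, …
f∘r: x↦r, Dx↦Dx/r' in L_f ⇒ L₀.
L = 16 + (4 + 24·x + 48·x^2 + 32·x^3)·Dx + (1 + 8·x + 24·x^2 + 32·x^3 + 16·x^4)·Dx^2  (order 2).
h: a_k = 0, 4, -8, 16/3, 32, -2752/15, 640, …
ICs: h(0) = 0, h′(0) = 4.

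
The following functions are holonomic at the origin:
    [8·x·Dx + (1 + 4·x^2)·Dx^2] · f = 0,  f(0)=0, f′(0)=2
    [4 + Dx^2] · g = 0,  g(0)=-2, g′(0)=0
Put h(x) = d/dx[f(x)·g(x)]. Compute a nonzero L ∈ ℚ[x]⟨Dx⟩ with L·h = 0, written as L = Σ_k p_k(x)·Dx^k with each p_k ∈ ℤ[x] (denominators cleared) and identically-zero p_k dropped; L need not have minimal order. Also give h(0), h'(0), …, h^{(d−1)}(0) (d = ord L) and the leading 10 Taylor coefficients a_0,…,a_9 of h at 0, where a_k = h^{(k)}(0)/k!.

L = (880 + 9408·x^2 + 59008·x^4 + 49152·x^6 + 24576·x^8 + 16384·x^10 + 32768·x^12) + (544·x + 9088·x^3 + 35840·x^5 + 40960·x^7 + 40960·x^9 + 32768·x^11)·Dx + (240 + 2720·x^2 + 17088·x^4 + 18944·x^6 + 16384·x^8 + 16384·x^10 + 16384·x^12)·Dx^2 + (136·x + 2272·x^3 + 8960·x^5 + 10240·x^7 + 10240·x^9 + 8192·x^11)·Dx^3 + (5 + 92·x^2 + 584·x^4 + 1664·x^6 + 2560·x^8 + 3072·x^10 + 2048·x^12)·Dx^4  (order 4).
h: a_k = -4, 0, 40, 0, -392/3, 0, 20816/45, 0, -185176/105, 0, …
ICs: h(0) = -4, h′(0) = 0, h′′(0) = 80, h′′′(0) = 0.

f: a_k = 0, 2, 0, -8/3, 0, 32/5, 0, -128/7, 0, 512/9, …
g: a_k = -2, 0, 4, 0, -4/3, 0, 8/45, 0, -4/315, 0, …
h₀=f·g: eliminate ⇒ L₀, order ≤ 2·2.
h₀' ⇒ L via d/dx closure of L₀.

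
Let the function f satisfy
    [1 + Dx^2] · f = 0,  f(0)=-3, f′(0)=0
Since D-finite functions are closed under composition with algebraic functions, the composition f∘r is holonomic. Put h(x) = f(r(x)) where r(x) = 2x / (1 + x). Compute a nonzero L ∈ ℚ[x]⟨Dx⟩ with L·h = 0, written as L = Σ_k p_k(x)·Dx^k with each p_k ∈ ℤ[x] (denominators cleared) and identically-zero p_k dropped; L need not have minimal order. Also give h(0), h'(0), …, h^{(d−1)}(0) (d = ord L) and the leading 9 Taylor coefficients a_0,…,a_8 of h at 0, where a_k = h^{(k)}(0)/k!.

f: a_k = -3, 0, 3/2, 0, -1/8, 0, 1/240, 0, -1/13440, …
Substitute x→r, Dx→(1/r')Dx; clear ⇒ L₀.
L = 4 + (2 + 6·x + 6·x^2 + 2·x^3)·Dx + (1 + 4·x + 6·x^2 + 4·x^3 + x^4)·Dx^2  (order 2).
h: a_k = -3, 0, 6, -12, 16, -16, 154/15, 12/5, -2354/105, …
ICs: h(0) = -3, h′(0) = 0.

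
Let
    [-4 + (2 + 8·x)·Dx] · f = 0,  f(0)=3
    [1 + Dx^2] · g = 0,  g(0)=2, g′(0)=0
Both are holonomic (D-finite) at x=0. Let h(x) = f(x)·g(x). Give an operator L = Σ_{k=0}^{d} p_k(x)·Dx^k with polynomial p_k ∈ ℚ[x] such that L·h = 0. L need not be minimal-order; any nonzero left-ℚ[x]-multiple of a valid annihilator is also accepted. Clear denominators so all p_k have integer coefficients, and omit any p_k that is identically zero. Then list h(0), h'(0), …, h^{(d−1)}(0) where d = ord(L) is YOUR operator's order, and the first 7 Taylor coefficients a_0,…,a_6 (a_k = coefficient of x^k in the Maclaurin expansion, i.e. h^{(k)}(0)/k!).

L = (13 + 8·x + 16·x^2) + (-4 - 16·x)·Dx + (1 + 8·x + 16·x^2)·Dx^2  (order 2).
h: a_k = 6, 12, -15, 18, -215/4, 313/2, -56941/120, …
ICs: h(0) = 6, h′(0) = 12.

f: a_k = 3, 6, -6, 12, -30, 84, -252, …
g: a_k = 2, 0, -1, 0, 1/12, 0, -1/360, …
h₀=f·g: eliminate ⇒ L₀, order ≤ 1·2.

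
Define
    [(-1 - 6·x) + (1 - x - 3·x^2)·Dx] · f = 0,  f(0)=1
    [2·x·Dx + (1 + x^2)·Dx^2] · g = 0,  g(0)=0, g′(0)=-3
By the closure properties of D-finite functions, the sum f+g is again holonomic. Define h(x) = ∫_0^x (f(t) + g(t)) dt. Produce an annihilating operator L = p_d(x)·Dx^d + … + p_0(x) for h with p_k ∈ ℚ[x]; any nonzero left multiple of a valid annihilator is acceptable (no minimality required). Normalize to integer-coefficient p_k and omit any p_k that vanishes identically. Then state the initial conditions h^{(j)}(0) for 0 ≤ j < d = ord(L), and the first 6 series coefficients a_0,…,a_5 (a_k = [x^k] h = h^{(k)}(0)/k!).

L = (-8 + 32·x + 300·x^2 + 504·x^3 + 1134·x^4 + 162·x^6)·Dx^2 + (22 + 148·x + 184·x^2 + 576·x^3 + 441·x^4 + 918·x^5 + 27·x^6 + 162·x^7)·Dx^3 + (-4 - 6·x - 18·x^2 + 60·x^3 + 85·x^4 + 75·x^5 + 126·x^6 + 9·x^7 + 27·x^8)·Dx^4  (order 4).
h: a_k = 0, 1, -1, 4/3, 2, 19/5, …
ICs: h(0) = 0, h′(0) = 1, h′′(0) = -2, h′′′(0) = 8.

f: a_k = 1, 1, 4, 7, 19, 40, …
g: a_k = 0, -3, 0, 1, 0, -3/5, …
Sum ⇒ L₀ = lclm(L_f,L_g) in ℚ(x)⟨Dx⟩.
h=∫₀ˣh₀: take L = L₀·Dx.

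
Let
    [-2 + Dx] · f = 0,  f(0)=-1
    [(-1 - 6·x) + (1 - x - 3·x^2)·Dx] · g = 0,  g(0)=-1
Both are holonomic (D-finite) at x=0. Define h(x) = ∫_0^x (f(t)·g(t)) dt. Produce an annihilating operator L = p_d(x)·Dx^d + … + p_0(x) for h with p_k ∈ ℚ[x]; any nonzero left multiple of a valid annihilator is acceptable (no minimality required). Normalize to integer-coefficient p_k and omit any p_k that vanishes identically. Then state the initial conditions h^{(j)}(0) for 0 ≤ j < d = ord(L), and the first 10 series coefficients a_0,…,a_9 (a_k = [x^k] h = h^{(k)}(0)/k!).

f: a_k = -1, -2, -2, -4/3, -2/3, -4/15, -4/45, -8/315, -2/315, -4/2835, …
g: a_k = -1, -1, -4, -7, -19, -40, -97, -217, -508, -1159, …
h₀=f·g: eliminate ⇒ L₀, order ≤ 1·1.
∫: right-multiply L₀ by Dx.
L = (3 + 4·x - 6·x^2)·Dx + (-1 + x + 3·x^2)·Dx^2  (order 2).
h: a_k = 0, 1, 3/2, 8/3, 55/12, 43/5, 737/45, 10231/315, 54829/840, 75868/567, …
ICs: h(0) = 0, h′(0) = 1.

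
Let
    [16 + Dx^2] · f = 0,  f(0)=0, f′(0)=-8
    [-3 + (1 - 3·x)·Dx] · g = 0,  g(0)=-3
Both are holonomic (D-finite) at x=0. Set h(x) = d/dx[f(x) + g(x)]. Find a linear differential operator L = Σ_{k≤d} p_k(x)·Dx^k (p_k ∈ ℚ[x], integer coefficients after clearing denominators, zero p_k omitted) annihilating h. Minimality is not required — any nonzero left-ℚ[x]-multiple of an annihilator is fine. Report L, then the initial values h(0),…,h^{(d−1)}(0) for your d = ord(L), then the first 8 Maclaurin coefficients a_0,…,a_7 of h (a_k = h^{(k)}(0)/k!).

L = (5952 - 4608·x + 6912·x^2) + (-560 + 2448·x - 3456·x^2 + 3456·x^3)·Dx + (372 - 288·x + 432·x^2)·Dx^2 + (-35 + 153·x - 216·x^2 + 216·x^3)·Dx^3  (order 3).
h: a_k = -17, -54, -179, -972, -11191/3, -13122, -2064667/45, -157464, …
ICs: h(0) = -17, h′(0) = -54, h′′(0) = -358.

f: a_k = 0, -8, 0, 64/3, 0, -256/15, 0, 2048/315, …
g: a_k = -3, -9, -27, -81, -243, -729, -2187, -6561, …
L₀ := lclm(L_f,L_g); ord L₀ ≤ 2+1.
h=h₀': d/dx-closure on L₀ ⇒ L.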